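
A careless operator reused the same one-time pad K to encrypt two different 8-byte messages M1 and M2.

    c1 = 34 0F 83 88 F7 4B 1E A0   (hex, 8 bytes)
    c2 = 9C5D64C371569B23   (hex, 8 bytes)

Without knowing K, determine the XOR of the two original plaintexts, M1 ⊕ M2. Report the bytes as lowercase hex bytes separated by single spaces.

c1 ⊕ c2 = (M1 ⊕ K) ⊕ (M2 ⊕ K) = M1 ⊕ M2 — the shared key cancels under XOR.
 52 ⊕ 156 = 168
 15 ⊕  93 =  82
131 ⊕ 100 = 231
136 ⊕ 195 =  75
247 ⊕ 113 = 134
 75 ⊕  86 =  29
 30 ⊕ 155 = 133
160 ⊕  35 = 131

a8 52 e7 4b 86 1d 85 83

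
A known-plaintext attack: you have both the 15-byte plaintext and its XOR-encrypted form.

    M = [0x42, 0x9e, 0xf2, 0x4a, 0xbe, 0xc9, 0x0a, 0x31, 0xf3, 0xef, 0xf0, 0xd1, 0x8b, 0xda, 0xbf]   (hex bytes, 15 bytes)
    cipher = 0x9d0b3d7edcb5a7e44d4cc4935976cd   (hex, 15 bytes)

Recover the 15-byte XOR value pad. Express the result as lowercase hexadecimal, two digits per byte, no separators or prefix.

df95cf34627cadd5bea33442d2ac72

Since cipher = M ⊕ pad, XORing both sides with M gives pad = M ⊕ cipher.
byte 0: 42 ^ 9d = df
byte 1: 9e ^ 0b = 95
byte 2: f2 ^ 3d = cf
byte 3: 4a ^ 7e = 34
byte 4: be ^ dc = 62
byte 5: c9 ^ b5 = 7c
byte 6: 0a ^ a7 = ad
byte 7: 31 ^ e4 = d5
byte 8: f3 ^ 4d = be
byte 9: ef ^ 4c = a3
byte 10: f0 ^ c4 = 34
byte 11: d1 ^ 93 = 42
byte 12: 8b ^ 59 = d2
byte 13: da ^ 76 = ac
byte 14: bf ^ cd = 72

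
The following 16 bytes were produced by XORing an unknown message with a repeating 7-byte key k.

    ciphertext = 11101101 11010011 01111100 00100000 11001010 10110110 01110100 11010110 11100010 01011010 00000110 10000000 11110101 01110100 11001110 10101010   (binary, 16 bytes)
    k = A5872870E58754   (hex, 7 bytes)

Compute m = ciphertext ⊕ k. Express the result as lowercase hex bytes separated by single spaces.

48 54 54 50 2f 31 20 73 65 72 76 65 72 20 6b 2d

The 7-byte key repeats, so the effective keystream is a5 87 28 70 e5 87 54 a5 87 28 70 e5 87 54 a5 87.
byte 0: ed ⊕ a5 = 48
byte 1: d3 ⊕ 87 = 54
byte 2: 7c ⊕ 28 = 54
byte 3: 20 ⊕ 70 = 50
byte 4: ca ⊕ e5 = 2f
byte 5: b6 ⊕ 87 = 31
byte 6: 74 ⊕ 54 = 20
byte 7: d6 ⊕ a5 = 73
byte 8: e2 ⊕ 87 = 65
byte 9: 5a ⊕ 28 = 72
byte 10: 06 ⊕ 70 = 76
byte 11: 80 ⊕ e5 = 65
byte 12: f5 ⊕ 87 = 72
byte 13: 74 ⊕ 54 = 20
byte 14: ce ⊕ a5 = 6b
byte 15: aa ⊕ 87 = 2d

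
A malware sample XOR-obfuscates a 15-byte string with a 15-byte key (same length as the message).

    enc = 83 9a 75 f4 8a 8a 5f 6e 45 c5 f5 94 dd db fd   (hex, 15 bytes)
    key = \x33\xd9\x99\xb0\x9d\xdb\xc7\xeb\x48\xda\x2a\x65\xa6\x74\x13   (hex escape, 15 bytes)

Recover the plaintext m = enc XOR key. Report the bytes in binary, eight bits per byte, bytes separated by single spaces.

10110000 01000011 11101100 01000100 00010111 01010001 10011000 10000101 00001101 00011111 11011111 11110001 01111011 10101111 11101110

byte 0: 83 ^ 33 = b0
byte 1: 9a ^ d9 = 43
byte 2: 75 ^ 99 = ec
byte 3: f4 ^ b0 = 44
byte 4: 8a ^ 9d = 17
byte 5: 8a ^ db = 51
byte 6: 5f ^ c7 = 98
byte 7: 6e ^ eb = 85
byte 8: 45 ^ 48 = 0d
byte 9: c5 ^ da = 1f
byte 10: f5 ^ 2a = df
byte 11: 94 ^ 65 = f1
byte 12: dd ^ a6 = 7b
byte 13: db ^ 74 = af
byte 14: fd ^ 13 = ee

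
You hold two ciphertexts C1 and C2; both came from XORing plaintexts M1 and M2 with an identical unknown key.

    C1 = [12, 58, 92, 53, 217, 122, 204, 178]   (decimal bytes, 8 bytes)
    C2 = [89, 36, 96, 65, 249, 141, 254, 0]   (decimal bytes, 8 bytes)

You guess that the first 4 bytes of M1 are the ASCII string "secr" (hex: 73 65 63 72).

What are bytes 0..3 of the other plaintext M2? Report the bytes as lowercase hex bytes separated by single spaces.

26 7b 5f 06

First, C1 ⊕ C2 = (M1 ⊕ K) ⊕ (M2 ⊕ K) = M1 ⊕ M2, so the key drops out. Then M2 = (M1 ⊕ M2) ⊕ M1 over the first 4 bytes.
byte 0: (0c XOR 59) XOR 73 = 55 XOR 73 = 26
byte 1: (3a XOR 24) XOR 65 = 1e XOR 65 = 7b
byte 2: (5c XOR 60) XOR 63 = 3c XOR 63 = 5f
byte 3: (35 XOR 41) XOR 72 = 74 XOR 72 = 06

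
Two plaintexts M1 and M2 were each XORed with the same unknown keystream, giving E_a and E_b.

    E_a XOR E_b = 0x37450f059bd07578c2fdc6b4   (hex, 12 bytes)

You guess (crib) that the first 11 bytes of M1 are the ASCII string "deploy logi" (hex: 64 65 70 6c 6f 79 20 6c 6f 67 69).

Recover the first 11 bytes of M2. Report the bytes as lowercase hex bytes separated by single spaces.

53 20 7f 69 f4 a9 55 14 ad 9a af

Since E_a ⊕ E_b = M1 ⊕ M2, XORing with the guessed M1 bytes yields the corresponding M2 bytes: M2 = (E_a ⊕ E_b) ⊕ M1.
 55 ^ 100 =  83
 69 ^ 101 =  32
 15 ^ 112 = 127
  5 ^ 108 = 105
155 ^ 111 = 244
208 ^ 121 = 169
117 ^  32 =  85
120 ^ 108 =  20
194 ^ 111 = 173
253 ^ 103 = 154
198 ^ 105 = 175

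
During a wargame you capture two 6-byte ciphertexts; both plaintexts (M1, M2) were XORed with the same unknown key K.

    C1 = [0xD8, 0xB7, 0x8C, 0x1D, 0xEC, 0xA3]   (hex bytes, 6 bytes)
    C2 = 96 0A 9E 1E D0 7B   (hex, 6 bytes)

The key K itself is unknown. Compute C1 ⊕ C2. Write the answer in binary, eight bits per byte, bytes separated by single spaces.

C1 ⊕ C2 = (M1 ⊕ K) ⊕ (M2 ⊕ K) = M1 ⊕ M2 — the shared key cancels under XOR.
d8 XOR 96 = 4e
b7 XOR 0a = bd
8c XOR 9e = 12
1d XOR 1e = 03
ec XOR d0 = 3c
a3 XOR 7b = d8

01001110 10111101 00010010 00000011 00111100 11011000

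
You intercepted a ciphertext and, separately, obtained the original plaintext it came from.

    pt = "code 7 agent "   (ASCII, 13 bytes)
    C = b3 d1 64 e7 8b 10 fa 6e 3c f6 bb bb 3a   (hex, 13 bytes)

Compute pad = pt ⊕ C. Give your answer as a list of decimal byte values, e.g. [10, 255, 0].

[208, 190, 0, 130, 171, 39, 218, 15, 91, 147, 213, 207, 26]

Since C = pt ⊕ pad, XORing both sides with pt gives pad = pt ⊕ C.
byte 0: 63 ^ b3 = d0
byte 1: 6f ^ d1 = be
byte 2: 64 ^ 64 = 00
byte 3: 65 ^ e7 = 82
byte 4: 20 ^ 8b = ab
byte 5: 37 ^ 10 = 27
byte 6: 20 ^ fa = da
byte 7: 61 ^ 6e = 0f
byte 8: 67 ^ 3c = 5b
byte 9: 65 ^ f6 = 93
byte 10: 6e ^ bb = d5
byte 11: 74 ^ bb = cf
byte 12: 20 ^ 3a = 1a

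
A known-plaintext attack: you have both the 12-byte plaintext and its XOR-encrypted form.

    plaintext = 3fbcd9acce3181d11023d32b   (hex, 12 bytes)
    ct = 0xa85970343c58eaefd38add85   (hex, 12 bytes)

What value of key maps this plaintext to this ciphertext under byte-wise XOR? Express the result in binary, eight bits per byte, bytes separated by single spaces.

Since ct = plaintext ⊕ key, XORing both sides with plaintext gives key = plaintext ⊕ ct.
3f xor a8 = 97
bc xor 59 = e5
d9 xor 70 = a9
ac xor 34 = 98
ce xor 3c = f2
31 xor 58 = 69
81 xor ea = 6b
d1 xor ef = 3e
10 xor d3 = c3
23 xor 8a = a9
d3 xor dd = 0e
2b xor 85 = ae

10010111 11100101 10101001 10011000 11110010 01101001 01101011 00111110 11000011 10101001 00001110 10101110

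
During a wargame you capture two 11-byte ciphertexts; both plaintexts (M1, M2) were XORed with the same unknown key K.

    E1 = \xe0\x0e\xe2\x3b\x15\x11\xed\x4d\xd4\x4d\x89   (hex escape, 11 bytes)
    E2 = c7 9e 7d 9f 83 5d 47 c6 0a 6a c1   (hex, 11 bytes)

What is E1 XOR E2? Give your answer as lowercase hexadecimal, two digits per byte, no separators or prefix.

E1 ⊕ E2 = (M1 ⊕ K) ⊕ (M2 ⊕ K) = M1 ⊕ M2 — the shared key cancels under XOR.
e0 xor c7 = 27
0e xor 9e = 90
e2 xor 7d = 9f
3b xor 9f = a4
15 xor 83 = 96
11 xor 5d = 4c
ed xor 47 = aa
4d xor c6 = 8b
d4 xor 0a = de
4d xor 6a = 27
89 xor c1 = 48

27909fa4964caa8bde2748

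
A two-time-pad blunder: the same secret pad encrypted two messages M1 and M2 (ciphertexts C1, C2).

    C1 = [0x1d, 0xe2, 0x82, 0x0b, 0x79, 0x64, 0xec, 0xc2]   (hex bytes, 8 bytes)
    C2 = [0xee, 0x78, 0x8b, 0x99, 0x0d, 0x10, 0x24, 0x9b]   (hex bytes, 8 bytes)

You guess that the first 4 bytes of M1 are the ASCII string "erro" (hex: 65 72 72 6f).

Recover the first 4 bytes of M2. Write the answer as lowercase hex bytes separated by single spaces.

96 e8 7b fd

First, C1 ⊕ C2 = (M1 ⊕ K) ⊕ (M2 ⊕ K) = M1 ⊕ M2, so the key drops out. Then M2 = (M1 ⊕ M2) ⊕ M1 over the first 4 bytes.
byte 0: (1d ⊕ ee) ⊕ 65 = f3 ⊕ 65 = 96
byte 1: (e2 ⊕ 78) ⊕ 72 = 9a ⊕ 72 = e8
byte 2: (82 ⊕ 8b) ⊕ 72 = 09 ⊕ 72 = 7b
byte 3: (0b ⊕ 99) ⊕ 6f = 92 ⊕ 6f = fd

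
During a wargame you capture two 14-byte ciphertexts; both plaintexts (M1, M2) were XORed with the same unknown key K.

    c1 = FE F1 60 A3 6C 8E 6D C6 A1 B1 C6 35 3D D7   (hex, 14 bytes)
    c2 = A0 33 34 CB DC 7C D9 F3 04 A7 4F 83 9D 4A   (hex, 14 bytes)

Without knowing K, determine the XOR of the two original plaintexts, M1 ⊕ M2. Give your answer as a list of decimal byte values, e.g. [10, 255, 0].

[94, 194, 84, 104, 176, 242, 180, 53, 165, 22, 137, 182, 160, 157]

c1 ⊕ c2 = (M1 ⊕ K) ⊕ (M2 ⊕ K) = M1 ⊕ M2 — the shared key cancels under XOR.
fe xor a0 = 5e
f1 xor 33 = c2
60 xor 34 = 54
a3 xor cb = 68
6c xor dc = b0
8e xor 7c = f2
6d xor d9 = b4
c6 xor f3 = 35
a1 xor 04 = a5
b1 xor a7 = 16
c6 xor 4f = 89
35 xor 83 = b6
3d xor 9d = a0
d7 xor 4a = 9d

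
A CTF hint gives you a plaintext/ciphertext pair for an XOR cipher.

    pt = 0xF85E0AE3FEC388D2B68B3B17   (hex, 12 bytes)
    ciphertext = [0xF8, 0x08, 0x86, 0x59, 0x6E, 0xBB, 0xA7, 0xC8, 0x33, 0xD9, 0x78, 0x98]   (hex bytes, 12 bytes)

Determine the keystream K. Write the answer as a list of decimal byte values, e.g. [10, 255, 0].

Since ciphertext = pt ⊕ K, XORing both sides with pt gives K = pt ⊕ ciphertext.
f8 XOR f8 = 00
5e XOR 08 = 56
0a XOR 86 = 8c
e3 XOR 59 = ba
fe XOR 6e = 90
c3 XOR bb = 78
88 XOR a7 = 2f
d2 XOR c8 = 1a
b6 XOR 33 = 85
8b XOR d9 = 52
3b XOR 78 = 43
17 XOR 98 = 8f

[0, 86, 140, 186, 144, 120, 47, 26, 133, 82, 67, 143]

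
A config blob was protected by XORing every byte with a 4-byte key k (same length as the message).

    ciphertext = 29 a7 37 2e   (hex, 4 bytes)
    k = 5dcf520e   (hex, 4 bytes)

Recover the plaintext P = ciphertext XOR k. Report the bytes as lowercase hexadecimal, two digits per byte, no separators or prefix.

74686520

XOR is its own inverse, so applying the key byte-wise gives the result directly.
byte 0:  41 xor  93 = 116
byte 1: 167 xor 207 = 104
byte 2:  55 xor  82 = 101
byte 3:  46 xor  14 =  32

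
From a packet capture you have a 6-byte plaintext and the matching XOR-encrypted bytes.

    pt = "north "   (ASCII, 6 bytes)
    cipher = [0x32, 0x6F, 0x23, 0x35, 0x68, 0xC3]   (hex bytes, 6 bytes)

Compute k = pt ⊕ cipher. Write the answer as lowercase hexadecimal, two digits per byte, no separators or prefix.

Since cipher = pt ⊕ k, XORing both sides with pt gives k = pt ⊕ cipher.
6e ⊕ 32 = 5c
6f ⊕ 6f = 00
72 ⊕ 23 = 51
74 ⊕ 35 = 41
68 ⊕ 68 = 00
20 ⊕ c3 = e3

5c00514100e3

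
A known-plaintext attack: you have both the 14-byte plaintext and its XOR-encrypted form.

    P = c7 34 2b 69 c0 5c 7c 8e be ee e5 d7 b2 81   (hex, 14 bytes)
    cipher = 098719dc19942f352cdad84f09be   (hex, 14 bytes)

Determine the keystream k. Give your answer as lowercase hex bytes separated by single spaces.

ce b3 32 b5 d9 c8 53 bb 92 34 3d 98 bb 3f

Since cipher = P ⊕ k, XORing both sides with P gives k = P ⊕ cipher.
c7 xor 09 = ce
34 xor 87 = b3
2b xor 19 = 32
69 xor dc = b5
c0 xor 19 = d9
5c xor 94 = c8
7c xor 2f = 53
8e xor 35 = bb
be xor 2c = 92
ee xor da = 34
e5 xor d8 = 3d
d7 xor 4f = 98
b2 xor 09 = bb
81 xor be = 3f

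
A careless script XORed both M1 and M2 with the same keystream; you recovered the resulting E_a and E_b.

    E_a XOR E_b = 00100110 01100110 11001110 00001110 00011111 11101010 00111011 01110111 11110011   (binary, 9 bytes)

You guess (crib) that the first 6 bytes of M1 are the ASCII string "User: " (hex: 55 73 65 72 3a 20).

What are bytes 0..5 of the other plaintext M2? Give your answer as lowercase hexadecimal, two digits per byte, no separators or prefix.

Since E_a ⊕ E_b = M1 ⊕ M2, XORing with the guessed M1 bytes yields the corresponding M2 bytes: M2 = (E_a ⊕ E_b) ⊕ M1.
26 ⊕ 55 = 73
66 ⊕ 73 = 15
ce ⊕ 65 = ab
0e ⊕ 72 = 7c
1f ⊕ 3a = 25
ea ⊕ 20 = ca

7315ab7c25ca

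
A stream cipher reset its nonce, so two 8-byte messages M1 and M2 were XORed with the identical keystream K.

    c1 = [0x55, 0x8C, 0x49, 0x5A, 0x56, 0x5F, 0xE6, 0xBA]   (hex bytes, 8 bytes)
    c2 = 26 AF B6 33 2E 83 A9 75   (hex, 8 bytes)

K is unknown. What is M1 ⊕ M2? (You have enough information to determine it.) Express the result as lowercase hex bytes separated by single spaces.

c1 ⊕ c2 = (M1 ⊕ K) ⊕ (M2 ⊕ K) = M1 ⊕ M2 — the shared key cancels under XOR.
 85 XOR  38 = 115
140 XOR 175 =  35
 73 XOR 182 = 255
 90 XOR  51 = 105
 86 XOR  46 = 120
 95 XOR 131 = 220
230 XOR 169 =  79
186 XOR 117 = 207

73 23 ff 69 78 dc 4f cf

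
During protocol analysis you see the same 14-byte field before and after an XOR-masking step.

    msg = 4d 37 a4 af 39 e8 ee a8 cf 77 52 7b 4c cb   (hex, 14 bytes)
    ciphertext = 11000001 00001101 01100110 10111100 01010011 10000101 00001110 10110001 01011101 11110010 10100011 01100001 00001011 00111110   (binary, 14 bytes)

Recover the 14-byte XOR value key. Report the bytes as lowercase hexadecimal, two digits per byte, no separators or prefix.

Since ciphertext = msg ⊕ key, XORing both sides with msg gives key = msg ⊕ ciphertext.
byte 0: 4d ^ c1 = 8c
byte 1: 37 ^ 0d = 3a
byte 2: a4 ^ 66 = c2
byte 3: af ^ bc = 13
byte 4: 39 ^ 53 = 6a
byte 5: e8 ^ 85 = 6d
byte 6: ee ^ 0e = e0
byte 7: a8 ^ b1 = 19
byte 8: cf ^ 5d = 92
byte 9: 77 ^ f2 = 85
byte 10: 52 ^ a3 = f1
byte 11: 7b ^ 61 = 1a
byte 12: 4c ^ 0b = 47
byte 13: cb ^ 3e = f5

8c3ac2136a6de0199285f11a47f5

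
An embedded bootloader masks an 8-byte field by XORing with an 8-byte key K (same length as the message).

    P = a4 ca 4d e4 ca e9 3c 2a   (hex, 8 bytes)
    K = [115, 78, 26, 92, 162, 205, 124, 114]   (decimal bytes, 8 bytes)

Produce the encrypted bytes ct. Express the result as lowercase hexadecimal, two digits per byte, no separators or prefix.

d78457b868244058

byte 0: a4 xor 73 = d7
byte 1: ca xor 4e = 84
byte 2: 4d xor 1a = 57
byte 3: e4 xor 5c = b8
byte 4: ca xor a2 = 68
byte 5: e9 xor cd = 24
byte 6: 3c xor 7c = 40
byte 7: 2a xor 72 = 58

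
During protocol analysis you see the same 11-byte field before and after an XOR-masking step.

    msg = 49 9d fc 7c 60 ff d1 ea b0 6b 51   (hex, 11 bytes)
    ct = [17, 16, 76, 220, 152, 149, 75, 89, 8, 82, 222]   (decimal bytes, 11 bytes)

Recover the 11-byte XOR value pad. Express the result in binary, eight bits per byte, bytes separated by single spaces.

01011000 10001101 10110000 10100000 11111000 01101010 10011010 10110011 10111000 00111001 10001111

Since ct = msg ⊕ pad, XORing both sides with msg gives pad = msg ⊕ ct.
byte 0:  73 ⊕  17 =  88
byte 1: 157 ⊕  16 = 141
byte 2: 252 ⊕  76 = 176
byte 3: 124 ⊕ 220 = 160
byte 4:  96 ⊕ 152 = 248
byte 5: 255 ⊕ 149 = 106
byte 6: 209 ⊕  75 = 154
byte 7: 234 ⊕  89 = 179
byte 8: 176 ⊕   8 = 184
byte 9: 107 ⊕  82 =  57
byte 10:  81 ⊕ 222 = 143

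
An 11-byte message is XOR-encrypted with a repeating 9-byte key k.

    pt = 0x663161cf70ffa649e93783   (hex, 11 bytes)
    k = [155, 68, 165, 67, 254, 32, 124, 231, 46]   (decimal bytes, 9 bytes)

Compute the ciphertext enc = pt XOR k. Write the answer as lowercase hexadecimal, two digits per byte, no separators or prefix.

fd75c48c8edfdaaec7acc7

The 9-byte key repeats, so the effective keystream is 9b 44 a5 43 fe 20 7c e7 2e 9b 44.
byte 0: 66 xor 9b = fd
byte 1: 31 xor 44 = 75
byte 2: 61 xor a5 = c4
byte 3: cf xor 43 = 8c
byte 4: 70 xor fe = 8e
byte 5: ff xor 20 = df
byte 6: a6 xor 7c = da
byte 7: 49 xor e7 = ae
byte 8: e9 xor 2e = c7
byte 9: 37 xor 9b = ac
byte 10: 83 xor 44 = c7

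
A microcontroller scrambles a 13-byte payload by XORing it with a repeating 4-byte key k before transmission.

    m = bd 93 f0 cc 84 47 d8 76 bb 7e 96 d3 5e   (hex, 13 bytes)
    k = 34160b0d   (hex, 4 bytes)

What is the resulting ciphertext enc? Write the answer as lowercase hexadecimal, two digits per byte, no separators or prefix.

The 4-byte key repeats, so the effective keystream is 34 16 0b 0d 34 16 0b 0d 34 16 0b 0d 34.
byte 0: bd xor 34 = 89
byte 1: 93 xor 16 = 85
byte 2: f0 xor 0b = fb
byte 3: cc xor 0d = c1
byte 4: 84 xor 34 = b0
byte 5: 47 xor 16 = 51
byte 6: d8 xor 0b = d3
byte 7: 76 xor 0d = 7b
byte 8: bb xor 34 = 8f
byte 9: 7e xor 16 = 68
byte 10: 96 xor 0b = 9d
byte 11: d3 xor 0d = de
byte 12: 5e xor 34 = 6a

8985fbc1b051d37b8f689dde6a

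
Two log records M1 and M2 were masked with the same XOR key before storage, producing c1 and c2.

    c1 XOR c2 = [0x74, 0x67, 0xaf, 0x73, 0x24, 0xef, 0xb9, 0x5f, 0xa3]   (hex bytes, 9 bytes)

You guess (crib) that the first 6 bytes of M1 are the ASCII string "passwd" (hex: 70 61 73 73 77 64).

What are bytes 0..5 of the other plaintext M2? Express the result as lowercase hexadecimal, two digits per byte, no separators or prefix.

0406dc00538b

Since c1 ⊕ c2 = M1 ⊕ M2, XORing with the guessed M1 bytes yields the corresponding M2 bytes: M2 = (c1 ⊕ c2) ⊕ M1.
byte 0: 116 xor 112 =   4
byte 1: 103 xor  97 =   6
byte 2: 175 xor 115 = 220
byte 3: 115 xor 115 =   0
byte 4:  36 xor 119 =  83
byte 5: 239 xor 100 = 139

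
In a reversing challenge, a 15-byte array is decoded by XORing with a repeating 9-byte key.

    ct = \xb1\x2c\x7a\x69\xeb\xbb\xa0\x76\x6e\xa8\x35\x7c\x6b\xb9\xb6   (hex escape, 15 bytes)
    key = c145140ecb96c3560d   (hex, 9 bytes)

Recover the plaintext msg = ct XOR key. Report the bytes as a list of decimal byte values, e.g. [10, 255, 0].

The 9-byte key repeats, so the effective keystream is c1 45 14 0e cb 96 c3 56 0d c1 45 14 0e cb 96.
byte 0: b1 ^ c1 = 70
byte 1: 2c ^ 45 = 69
byte 2: 7a ^ 14 = 6e
byte 3: 69 ^ 0e = 67
byte 4: eb ^ cb = 20
byte 5: bb ^ 96 = 2d
byte 6: a0 ^ c3 = 63
byte 7: 76 ^ 56 = 20
byte 8: 6e ^ 0d = 63
byte 9: a8 ^ c1 = 69
byte 10: 35 ^ 45 = 70
byte 11: 7c ^ 14 = 68
byte 12: 6b ^ 0e = 65
byte 13: b9 ^ cb = 72
byte 14: b6 ^ 96 = 20

[112, 105, 110, 103, 32, 45, 99, 32, 99, 105, 112, 104, 101, 114, 32]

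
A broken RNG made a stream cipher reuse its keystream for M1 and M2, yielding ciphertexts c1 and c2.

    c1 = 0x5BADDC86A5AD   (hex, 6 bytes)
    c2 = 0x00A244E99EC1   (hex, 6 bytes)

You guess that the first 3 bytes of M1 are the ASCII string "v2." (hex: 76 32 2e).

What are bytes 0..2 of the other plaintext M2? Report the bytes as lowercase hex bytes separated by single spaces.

2d 3d b6

First, c1 ⊕ c2 = (M1 ⊕ K) ⊕ (M2 ⊕ K) = M1 ⊕ M2, so the key drops out. Then M2 = (M1 ⊕ M2) ⊕ M1 over the first 3 bytes.
byte 0: (5b ^ 00) ^ 76 = 5b ^ 76 = 2d
byte 1: (ad ^ a2) ^ 32 = 0f ^ 32 = 3d
byte 2: (dc ^ 44) ^ 2e = 98 ^ 2e = b6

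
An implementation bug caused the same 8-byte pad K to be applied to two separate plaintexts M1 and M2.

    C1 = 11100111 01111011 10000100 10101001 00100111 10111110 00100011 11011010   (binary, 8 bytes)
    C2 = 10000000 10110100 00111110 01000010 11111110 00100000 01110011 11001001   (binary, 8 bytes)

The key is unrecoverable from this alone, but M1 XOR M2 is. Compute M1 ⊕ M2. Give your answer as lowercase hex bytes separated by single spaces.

C1 ⊕ C2 = (M1 ⊕ K) ⊕ (M2 ⊕ K) = M1 ⊕ M2 — the shared key cancels under XOR.
11100111 XOR 10000000 = 01100111
01111011 XOR 10110100 = 11001111
10000100 XOR 00111110 = 10111010
10101001 XOR 01000010 = 11101011
00100111 XOR 11111110 = 11011001
10111110 XOR 00100000 = 10011110
00100011 XOR 01110011 = 01010000
11011010 XOR 11001001 = 00010011

67 cf ba eb d9 9e 50 13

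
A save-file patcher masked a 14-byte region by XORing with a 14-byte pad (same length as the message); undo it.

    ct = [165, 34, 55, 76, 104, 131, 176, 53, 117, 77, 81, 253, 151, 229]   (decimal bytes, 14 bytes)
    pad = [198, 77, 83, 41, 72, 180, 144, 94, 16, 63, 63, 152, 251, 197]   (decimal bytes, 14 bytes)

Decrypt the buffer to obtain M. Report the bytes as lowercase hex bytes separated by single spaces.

63 6f 64 65 20 37 20 6b 65 72 6e 65 6c 20

XOR is its own inverse, so applying the key byte-wise gives the result directly.
a5 ^ c6 = 63
22 ^ 4d = 6f
37 ^ 53 = 64
4c ^ 29 = 65
68 ^ 48 = 20
83 ^ b4 = 37
b0 ^ 90 = 20
35 ^ 5e = 6b
75 ^ 10 = 65
4d ^ 3f = 72
51 ^ 3f = 6e
fd ^ 98 = 65
97 ^ fb = 6c
e5 ^ c5 = 20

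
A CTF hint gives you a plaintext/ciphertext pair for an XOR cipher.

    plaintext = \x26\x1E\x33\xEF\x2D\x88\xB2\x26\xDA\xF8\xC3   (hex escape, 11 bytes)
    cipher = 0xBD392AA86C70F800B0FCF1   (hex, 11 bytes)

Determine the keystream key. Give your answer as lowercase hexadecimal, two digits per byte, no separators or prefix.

9b27194741f84a266a0432

Since cipher = plaintext ⊕ key, XORing both sides with plaintext gives key = plaintext ⊕ cipher.
26 ^ bd = 9b
1e ^ 39 = 27
33 ^ 2a = 19
ef ^ a8 = 47
2d ^ 6c = 41
88 ^ 70 = f8
b2 ^ f8 = 4a
26 ^ 00 = 26
da ^ b0 = 6a
f8 ^ fc = 04
c3 ^ f1 = 32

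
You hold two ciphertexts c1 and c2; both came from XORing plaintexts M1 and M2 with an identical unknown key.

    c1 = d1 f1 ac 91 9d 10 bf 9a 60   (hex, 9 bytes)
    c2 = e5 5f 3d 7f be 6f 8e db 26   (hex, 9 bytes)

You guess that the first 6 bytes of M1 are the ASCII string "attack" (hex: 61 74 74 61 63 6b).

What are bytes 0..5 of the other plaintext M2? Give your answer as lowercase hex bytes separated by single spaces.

55 da e5 8f 40 14

First, c1 ⊕ c2 = (M1 ⊕ K) ⊕ (M2 ⊕ K) = M1 ⊕ M2, so the key drops out. Then M2 = (M1 ⊕ M2) ⊕ M1 over the first 6 bytes.
byte 0: (d1 ⊕ e5) ⊕ 61 = 34 ⊕ 61 = 55
byte 1: (f1 ⊕ 5f) ⊕ 74 = ae ⊕ 74 = da
byte 2: (ac ⊕ 3d) ⊕ 74 = 91 ⊕ 74 = e5
byte 3: (91 ⊕ 7f) ⊕ 61 = ee ⊕ 61 = 8f
byte 4: (9d ⊕ be) ⊕ 63 = 23 ⊕ 63 = 40
byte 5: (10 ⊕ 6f) ⊕ 6b = 7f ⊕ 6b = 14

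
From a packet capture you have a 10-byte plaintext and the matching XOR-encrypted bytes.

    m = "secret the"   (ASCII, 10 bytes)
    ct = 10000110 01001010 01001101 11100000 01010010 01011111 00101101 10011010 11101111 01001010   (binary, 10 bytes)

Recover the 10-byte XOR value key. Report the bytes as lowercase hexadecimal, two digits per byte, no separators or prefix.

f52f2e92372b0dee872f

Since ct = m ⊕ key, XORing both sides with m gives key = m ⊕ ct.
byte 0: 115 xor 134 = 245
byte 1: 101 xor  74 =  47
byte 2:  99 xor  77 =  46
byte 3: 114 xor 224 = 146
byte 4: 101 xor  82 =  55
byte 5: 116 xor  95 =  43
byte 6:  32 xor  45 =  13
byte 7: 116 xor 154 = 238
byte 8: 104 xor 239 = 135
byte 9: 101 xor  74 =  47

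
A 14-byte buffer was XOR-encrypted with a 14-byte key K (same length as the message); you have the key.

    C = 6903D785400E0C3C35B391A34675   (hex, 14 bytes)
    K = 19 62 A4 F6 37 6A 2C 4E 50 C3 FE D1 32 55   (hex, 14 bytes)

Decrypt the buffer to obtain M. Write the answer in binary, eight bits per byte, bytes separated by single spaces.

XOR is its own inverse, so applying the key byte-wise gives the result directly.
105 ^  25 = 112
  3 ^  98 =  97
215 ^ 164 = 115
133 ^ 246 = 115
 64 ^  55 = 119
 14 ^ 106 = 100
 12 ^  44 =  32
 60 ^  78 = 114
 53 ^  80 = 101
179 ^ 195 = 112
145 ^ 254 = 111
163 ^ 209 = 114
 70 ^  50 = 116
117 ^  85 =  32

01110000 01100001 01110011 01110011 01110111 01100100 00100000 01110010 01100101 01110000 01101111 01110010 01110100 00100000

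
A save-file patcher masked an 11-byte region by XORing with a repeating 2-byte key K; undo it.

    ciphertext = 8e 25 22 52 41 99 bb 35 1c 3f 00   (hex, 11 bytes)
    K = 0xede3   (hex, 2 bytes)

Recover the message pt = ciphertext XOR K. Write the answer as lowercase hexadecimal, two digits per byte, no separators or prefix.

The 2-byte key repeats, so the effective keystream is ed e3 ed e3 ed e3 ed e3 ed e3 ed.
byte 0: 142 XOR 237 =  99
byte 1:  37 XOR 227 = 198
byte 2:  34 XOR 237 = 207
byte 3:  82 XOR 227 = 177
byte 4:  65 XOR 237 = 172
byte 5: 153 XOR 227 = 122
byte 6: 187 XOR 237 =  86
byte 7:  53 XOR 227 = 214
byte 8:  28 XOR 237 = 241
byte 9:  63 XOR 227 = 220
byte 10:   0 XOR 237 = 237

63c6cfb1ac7a56d6f1dced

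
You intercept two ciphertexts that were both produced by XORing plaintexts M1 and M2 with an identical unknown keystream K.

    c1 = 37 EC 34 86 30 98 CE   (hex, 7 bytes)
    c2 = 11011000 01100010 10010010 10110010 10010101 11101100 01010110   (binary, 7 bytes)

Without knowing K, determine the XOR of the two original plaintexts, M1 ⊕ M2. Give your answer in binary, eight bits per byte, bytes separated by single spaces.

c1 ⊕ c2 = (M1 ⊕ K) ⊕ (M2 ⊕ K) = M1 ⊕ M2 — the shared key cancels under XOR.
00110111 ⊕ 11011000 = 11101111
11101100 ⊕ 01100010 = 10001110
00110100 ⊕ 10010010 = 10100110
10000110 ⊕ 10110010 = 00110100
00110000 ⊕ 10010101 = 10100101
10011000 ⊕ 11101100 = 01110100
11001110 ⊕ 01010110 = 10011000

11101111 10001110 10100110 00110100 10100101 01110100 10011000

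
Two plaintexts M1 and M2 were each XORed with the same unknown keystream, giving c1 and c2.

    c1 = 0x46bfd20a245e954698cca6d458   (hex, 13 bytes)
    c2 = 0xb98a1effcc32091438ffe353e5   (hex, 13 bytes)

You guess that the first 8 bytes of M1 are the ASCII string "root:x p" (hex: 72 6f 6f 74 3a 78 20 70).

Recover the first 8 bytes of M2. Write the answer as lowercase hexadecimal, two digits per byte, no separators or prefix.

First, c1 ⊕ c2 = (M1 ⊕ K) ⊕ (M2 ⊕ K) = M1 ⊕ M2, so the key drops out. Then M2 = (M1 ⊕ M2) ⊕ M1 over the first 8 bytes.
byte 0: (46 XOR b9) XOR 72 = ff XOR 72 = 8d
byte 1: (bf XOR 8a) XOR 6f = 35 XOR 6f = 5a
byte 2: (d2 XOR 1e) XOR 6f = cc XOR 6f = a3
byte 3: (0a XOR ff) XOR 74 = f5 XOR 74 = 81
byte 4: (24 XOR cc) XOR 3a = e8 XOR 3a = d2
byte 5: (5e XOR 32) XOR 78 = 6c XOR 78 = 14
byte 6: (95 XOR 09) XOR 20 = 9c XOR 20 = bc
byte 7: (46 XOR 14) XOR 70 = 52 XOR 70 = 22

8d5aa381d214bc22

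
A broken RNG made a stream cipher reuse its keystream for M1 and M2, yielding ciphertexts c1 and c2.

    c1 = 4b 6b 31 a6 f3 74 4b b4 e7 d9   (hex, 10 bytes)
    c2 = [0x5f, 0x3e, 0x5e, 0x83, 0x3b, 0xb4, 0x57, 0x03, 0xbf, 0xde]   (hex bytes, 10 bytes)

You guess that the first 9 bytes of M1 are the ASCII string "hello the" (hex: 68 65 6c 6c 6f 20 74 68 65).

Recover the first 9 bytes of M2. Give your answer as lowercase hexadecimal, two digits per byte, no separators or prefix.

7c300349a7e068df3d

First, c1 ⊕ c2 = (M1 ⊕ K) ⊕ (M2 ⊕ K) = M1 ⊕ M2, so the key drops out. Then M2 = (M1 ⊕ M2) ⊕ M1 over the first 9 bytes.
byte 0: (4b ^ 5f) ^ 68 = 14 ^ 68 = 7c
byte 1: (6b ^ 3e) ^ 65 = 55 ^ 65 = 30
byte 2: (31 ^ 5e) ^ 6c = 6f ^ 6c = 03
byte 3: (a6 ^ 83) ^ 6c = 25 ^ 6c = 49
byte 4: (f3 ^ 3b) ^ 6f = c8 ^ 6f = a7
byte 5: (74 ^ b4) ^ 20 = c0 ^ 20 = e0
byte 6: (4b ^ 57) ^ 74 = 1c ^ 74 = 68
byte 7: (b4 ^ 03) ^ 68 = b7 ^ 68 = df
byte 8: (e7 ^ bf) ^ 65 = 58 ^ 65 = 3d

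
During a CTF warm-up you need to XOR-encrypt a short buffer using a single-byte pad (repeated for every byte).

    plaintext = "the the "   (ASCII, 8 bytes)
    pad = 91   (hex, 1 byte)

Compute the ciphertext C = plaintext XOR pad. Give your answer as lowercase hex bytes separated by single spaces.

e5 f9 f4 b1 e5 f9 f4 b1

The 1-byte key repeats, so the effective keystream is 91 91 91 91 91 91 91 91.
byte 0: 116 ^ 145 = 229
byte 1: 104 ^ 145 = 249
byte 2: 101 ^ 145 = 244
byte 3:  32 ^ 145 = 177
byte 4: 116 ^ 145 = 229
byte 5: 104 ^ 145 = 249
byte 6: 101 ^ 145 = 244
byte 7:  32 ^ 145 = 177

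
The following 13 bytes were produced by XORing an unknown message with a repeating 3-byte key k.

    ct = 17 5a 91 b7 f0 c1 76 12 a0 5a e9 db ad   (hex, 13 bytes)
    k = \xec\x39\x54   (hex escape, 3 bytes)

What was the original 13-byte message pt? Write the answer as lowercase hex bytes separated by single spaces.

fb 63 c5 5b c9 95 9a 2b f4 b6 d0 8f 41

The 3-byte key repeats, so the effective keystream is ec 39 54 ec 39 54 ec 39 54 ec 39 54 ec.
byte 0: 17 ⊕ ec = fb
byte 1: 5a ⊕ 39 = 63
byte 2: 91 ⊕ 54 = c5
byte 3: b7 ⊕ ec = 5b
byte 4: f0 ⊕ 39 = c9
byte 5: c1 ⊕ 54 = 95
byte 6: 76 ⊕ ec = 9a
byte 7: 12 ⊕ 39 = 2b
byte 8: a0 ⊕ 54 = f4
byte 9: 5a ⊕ ec = b6
byte 10: e9 ⊕ 39 = d0
byte 11: db ⊕ 54 = 8f
byte 12: ad ⊕ ec = 41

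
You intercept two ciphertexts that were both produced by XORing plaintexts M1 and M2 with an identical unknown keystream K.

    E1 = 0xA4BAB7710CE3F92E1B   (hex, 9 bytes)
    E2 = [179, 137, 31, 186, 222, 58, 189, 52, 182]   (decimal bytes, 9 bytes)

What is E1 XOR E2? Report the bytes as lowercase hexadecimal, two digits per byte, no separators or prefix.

E1 ⊕ E2 = (M1 ⊕ K) ⊕ (M2 ⊕ K) = M1 ⊕ M2 — the shared key cancels under XOR.
a4 ⊕ b3 = 17
ba ⊕ 89 = 33
b7 ⊕ 1f = a8
71 ⊕ ba = cb
0c ⊕ de = d2
e3 ⊕ 3a = d9
f9 ⊕ bd = 44
2e ⊕ 34 = 1a
1b ⊕ b6 = ad

1733a8cbd2d9441aad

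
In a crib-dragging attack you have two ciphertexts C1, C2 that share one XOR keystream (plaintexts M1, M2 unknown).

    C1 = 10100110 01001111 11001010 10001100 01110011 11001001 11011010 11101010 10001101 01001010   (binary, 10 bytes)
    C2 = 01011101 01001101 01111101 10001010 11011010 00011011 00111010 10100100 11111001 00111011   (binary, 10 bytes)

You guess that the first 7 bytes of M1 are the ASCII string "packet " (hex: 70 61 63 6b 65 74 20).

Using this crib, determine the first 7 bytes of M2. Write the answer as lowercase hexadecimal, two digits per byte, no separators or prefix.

8b63d46dcca6c0

First, C1 ⊕ C2 = (M1 ⊕ K) ⊕ (M2 ⊕ K) = M1 ⊕ M2, so the key drops out. Then M2 = (M1 ⊕ M2) ⊕ M1 over the first 7 bytes.
byte 0: (a6 xor 5d) xor 70 = fb xor 70 = 8b
byte 1: (4f xor 4d) xor 61 = 02 xor 61 = 63
byte 2: (ca xor 7d) xor 63 = b7 xor 63 = d4
byte 3: (8c xor 8a) xor 6b = 06 xor 6b = 6d
byte 4: (73 xor da) xor 65 = a9 xor 65 = cc
byte 5: (c9 xor 1b) xor 74 = d2 xor 74 = a6
byte 6: (da xor 3a) xor 20 = e0 xor 20 = c0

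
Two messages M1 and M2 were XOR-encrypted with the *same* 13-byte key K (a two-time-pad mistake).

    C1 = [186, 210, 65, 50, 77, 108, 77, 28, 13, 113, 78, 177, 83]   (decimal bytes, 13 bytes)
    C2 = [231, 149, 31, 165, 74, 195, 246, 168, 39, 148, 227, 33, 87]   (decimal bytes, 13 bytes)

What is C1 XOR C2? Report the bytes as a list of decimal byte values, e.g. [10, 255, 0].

[93, 71, 94, 151, 7, 175, 187, 180, 42, 229, 173, 144, 4]

C1 ⊕ C2 = (M1 ⊕ K) ⊕ (M2 ⊕ K) = M1 ⊕ M2 — the shared key cancels under XOR.
byte 0: ba ⊕ e7 = 5d
byte 1: d2 ⊕ 95 = 47
byte 2: 41 ⊕ 1f = 5e
byte 3: 32 ⊕ a5 = 97
byte 4: 4d ⊕ 4a = 07
byte 5: 6c ⊕ c3 = af
byte 6: 4d ⊕ f6 = bb
byte 7: 1c ⊕ a8 = b4
byte 8: 0d ⊕ 27 = 2a
byte 9: 71 ⊕ 94 = e5
byte 10: 4e ⊕ e3 = ad
byte 11: b1 ⊕ 21 = 90
byte 12: 53 ⊕ 57 = 04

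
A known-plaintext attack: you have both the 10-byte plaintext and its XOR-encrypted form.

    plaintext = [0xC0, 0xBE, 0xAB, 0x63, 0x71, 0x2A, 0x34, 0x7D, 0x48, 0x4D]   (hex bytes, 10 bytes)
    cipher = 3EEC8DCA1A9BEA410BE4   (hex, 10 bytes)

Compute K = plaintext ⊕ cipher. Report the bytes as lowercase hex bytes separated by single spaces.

fe 52 26 a9 6b b1 de 3c 43 a9

Since cipher = plaintext ⊕ K, XORing both sides with plaintext gives K = plaintext ⊕ cipher.
byte 0: c0 xor 3e = fe
byte 1: be xor ec = 52
byte 2: ab xor 8d = 26
byte 3: 63 xor ca = a9
byte 4: 71 xor 1a = 6b
byte 5: 2a xor 9b = b1
byte 6: 34 xor ea = de
byte 7: 7d xor 41 = 3c
byte 8: 48 xor 0b = 43
byte 9: 4d xor e4 = a9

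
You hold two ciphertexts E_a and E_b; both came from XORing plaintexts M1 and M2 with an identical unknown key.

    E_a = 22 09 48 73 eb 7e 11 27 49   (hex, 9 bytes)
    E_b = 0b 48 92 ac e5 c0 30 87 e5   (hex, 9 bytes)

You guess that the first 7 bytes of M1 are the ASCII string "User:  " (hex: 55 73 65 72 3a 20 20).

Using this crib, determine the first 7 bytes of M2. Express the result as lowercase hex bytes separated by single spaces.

First, E_a ⊕ E_b = (M1 ⊕ K) ⊕ (M2 ⊕ K) = M1 ⊕ M2, so the key drops out. Then M2 = (M1 ⊕ M2) ⊕ M1 over the first 7 bytes.
byte 0: (22 ⊕ 0b) ⊕ 55 = 29 ⊕ 55 = 7c
byte 1: (09 ⊕ 48) ⊕ 73 = 41 ⊕ 73 = 32
byte 2: (48 ⊕ 92) ⊕ 65 = da ⊕ 65 = bf
byte 3: (73 ⊕ ac) ⊕ 72 = df ⊕ 72 = ad
byte 4: (eb ⊕ e5) ⊕ 3a = 0e ⊕ 3a = 34
byte 5: (7e ⊕ c0) ⊕ 20 = be ⊕ 20 = 9e
byte 6: (11 ⊕ 30) ⊕ 20 = 21 ⊕ 20 = 01

7c 32 bf ad 34 9e 01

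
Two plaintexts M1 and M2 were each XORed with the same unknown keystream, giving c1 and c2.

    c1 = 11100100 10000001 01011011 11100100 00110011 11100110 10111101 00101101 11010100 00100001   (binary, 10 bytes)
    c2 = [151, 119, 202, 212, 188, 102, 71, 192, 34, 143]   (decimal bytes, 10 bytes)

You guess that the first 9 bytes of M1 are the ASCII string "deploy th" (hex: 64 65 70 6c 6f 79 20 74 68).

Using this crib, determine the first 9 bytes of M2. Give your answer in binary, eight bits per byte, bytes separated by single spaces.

00010111 10010011 11100001 01011100 11100000 11111001 11011010 10011001 10011110

First, c1 ⊕ c2 = (M1 ⊕ K) ⊕ (M2 ⊕ K) = M1 ⊕ M2, so the key drops out. Then M2 = (M1 ⊕ M2) ⊕ M1 over the first 9 bytes.
byte 0: (e4 xor 97) xor 64 = 73 xor 64 = 17
byte 1: (81 xor 77) xor 65 = f6 xor 65 = 93
byte 2: (5b xor ca) xor 70 = 91 xor 70 = e1
byte 3: (e4 xor d4) xor 6c = 30 xor 6c = 5c
byte 4: (33 xor bc) xor 6f = 8f xor 6f = e0
byte 5: (e6 xor 66) xor 79 = 80 xor 79 = f9
byte 6: (bd xor 47) xor 20 = fa xor 20 = da
byte 7: (2d xor c0) xor 74 = ed xor 74 = 99
byte 8: (d4 xor 22) xor 68 = f6 xor 68 = 9e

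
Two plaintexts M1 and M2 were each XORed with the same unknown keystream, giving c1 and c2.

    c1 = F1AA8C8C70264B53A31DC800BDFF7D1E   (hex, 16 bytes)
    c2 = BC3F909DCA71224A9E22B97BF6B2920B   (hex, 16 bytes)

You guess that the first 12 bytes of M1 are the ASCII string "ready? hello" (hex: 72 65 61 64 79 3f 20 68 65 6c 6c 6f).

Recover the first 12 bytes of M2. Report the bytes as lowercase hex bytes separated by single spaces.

First, c1 ⊕ c2 = (M1 ⊕ K) ⊕ (M2 ⊕ K) = M1 ⊕ M2, so the key drops out. Then M2 = (M1 ⊕ M2) ⊕ M1 over the first 12 bytes.
byte 0: (f1 ^ bc) ^ 72 = 4d ^ 72 = 3f
byte 1: (aa ^ 3f) ^ 65 = 95 ^ 65 = f0
byte 2: (8c ^ 90) ^ 61 = 1c ^ 61 = 7d
byte 3: (8c ^ 9d) ^ 64 = 11 ^ 64 = 75
byte 4: (70 ^ ca) ^ 79 = ba ^ 79 = c3
byte 5: (26 ^ 71) ^ 3f = 57 ^ 3f = 68
byte 6: (4b ^ 22) ^ 20 = 69 ^ 20 = 49
byte 7: (53 ^ 4a) ^ 68 = 19 ^ 68 = 71
byte 8: (a3 ^ 9e) ^ 65 = 3d ^ 65 = 58
byte 9: (1d ^ 22) ^ 6c = 3f ^ 6c = 53
byte 10: (c8 ^ b9) ^ 6c = 71 ^ 6c = 1d
byte 11: (00 ^ 7b) ^ 6f = 7b ^ 6f = 14

3f f0 7d 75 c3 68 49 71 58 53 1d 14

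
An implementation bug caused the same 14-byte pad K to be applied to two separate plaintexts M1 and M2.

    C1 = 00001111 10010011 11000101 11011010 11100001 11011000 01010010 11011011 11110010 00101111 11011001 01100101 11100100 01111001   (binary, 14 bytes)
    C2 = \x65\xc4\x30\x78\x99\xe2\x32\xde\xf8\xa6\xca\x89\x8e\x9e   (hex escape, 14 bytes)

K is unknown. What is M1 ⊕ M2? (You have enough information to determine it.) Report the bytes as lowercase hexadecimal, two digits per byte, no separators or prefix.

C1 ⊕ C2 = (M1 ⊕ K) ⊕ (M2 ⊕ K) = M1 ⊕ M2 — the shared key cancels under XOR.
0f XOR 65 = 6a
93 XOR c4 = 57
c5 XOR 30 = f5
da XOR 78 = a2
e1 XOR 99 = 78
d8 XOR e2 = 3a
52 XOR 32 = 60
db XOR de = 05
f2 XOR f8 = 0a
2f XOR a6 = 89
d9 XOR ca = 13
65 XOR 89 = ec
e4 XOR 8e = 6a
79 XOR 9e = e7

6a57f5a2783a60050a8913ec6ae7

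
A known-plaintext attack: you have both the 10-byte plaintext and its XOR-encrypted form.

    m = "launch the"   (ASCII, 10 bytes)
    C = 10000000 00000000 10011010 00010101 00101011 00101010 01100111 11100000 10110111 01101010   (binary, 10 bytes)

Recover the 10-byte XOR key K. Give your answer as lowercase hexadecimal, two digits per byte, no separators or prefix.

ec61ef7b48424794df0f

Since C = m ⊕ K, XORing both sides with m gives K = m ⊕ C.
byte 0: 6c ^ 80 = ec
byte 1: 61 ^ 00 = 61
byte 2: 75 ^ 9a = ef
byte 3: 6e ^ 15 = 7b
byte 4: 63 ^ 2b = 48
byte 5: 68 ^ 2a = 42
byte 6: 20 ^ 67 = 47
byte 7: 74 ^ e0 = 94
byte 8: 68 ^ b7 = df
byte 9: 65 ^ 6a = 0f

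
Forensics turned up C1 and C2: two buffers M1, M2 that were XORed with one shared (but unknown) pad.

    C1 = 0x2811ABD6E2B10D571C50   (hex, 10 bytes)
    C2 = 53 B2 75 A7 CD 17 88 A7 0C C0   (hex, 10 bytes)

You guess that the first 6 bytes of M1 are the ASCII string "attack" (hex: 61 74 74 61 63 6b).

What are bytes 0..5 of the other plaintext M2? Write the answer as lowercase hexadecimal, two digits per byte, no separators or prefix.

1ad7aa104ccd

First, C1 ⊕ C2 = (M1 ⊕ K) ⊕ (M2 ⊕ K) = M1 ⊕ M2, so the key drops out. Then M2 = (M1 ⊕ M2) ⊕ M1 over the first 6 bytes.
byte 0: (28 XOR 53) XOR 61 = 7b XOR 61 = 1a
byte 1: (11 XOR b2) XOR 74 = a3 XOR 74 = d7
byte 2: (ab XOR 75) XOR 74 = de XOR 74 = aa
byte 3: (d6 XOR a7) XOR 61 = 71 XOR 61 = 10
byte 4: (e2 XOR cd) XOR 63 = 2f XOR 63 = 4c
byte 5: (b1 XOR 17) XOR 6b = a6 XOR 6b = cd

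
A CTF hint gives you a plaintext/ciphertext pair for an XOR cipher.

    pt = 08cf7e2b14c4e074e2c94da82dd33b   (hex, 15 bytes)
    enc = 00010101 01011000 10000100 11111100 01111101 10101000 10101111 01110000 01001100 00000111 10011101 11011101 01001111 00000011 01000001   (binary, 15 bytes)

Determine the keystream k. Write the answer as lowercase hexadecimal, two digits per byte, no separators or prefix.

Since enc = pt ⊕ k, XORing both sides with pt gives k = pt ⊕ enc.
00001000 ⊕ 00010101 = 00011101
11001111 ⊕ 01011000 = 10010111
01111110 ⊕ 10000100 = 11111010
00101011 ⊕ 11111100 = 11010111
00010100 ⊕ 01111101 = 01101001
11000100 ⊕ 10101000 = 01101100
11100000 ⊕ 10101111 = 01001111
01110100 ⊕ 01110000 = 00000100
11100010 ⊕ 01001100 = 10101110
11001001 ⊕ 00000111 = 11001110
01001101 ⊕ 10011101 = 11010000
10101000 ⊕ 11011101 = 01110101
00101101 ⊕ 01001111 = 01100010
11010011 ⊕ 00000011 = 11010000
00111011 ⊕ 01000001 = 01111010

1d97fad7696c4f04aeced07562d07a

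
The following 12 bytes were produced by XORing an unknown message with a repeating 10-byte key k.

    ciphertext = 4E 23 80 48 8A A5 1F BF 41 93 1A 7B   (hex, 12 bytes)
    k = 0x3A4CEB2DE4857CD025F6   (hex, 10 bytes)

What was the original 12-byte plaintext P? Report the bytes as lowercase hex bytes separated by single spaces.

74 6f 6b 65 6e 20 63 6f 64 65 20 37

The 10-byte key repeats, so the effective keystream is 3a 4c eb 2d e4 85 7c d0 25 f6 3a 4c.
byte 0: 4e XOR 3a = 74
byte 1: 23 XOR 4c = 6f
byte 2: 80 XOR eb = 6b
byte 3: 48 XOR 2d = 65
byte 4: 8a XOR e4 = 6e
byte 5: a5 XOR 85 = 20
byte 6: 1f XOR 7c = 63
byte 7: bf XOR d0 = 6f
byte 8: 41 XOR 25 = 64
byte 9: 93 XOR f6 = 65
byte 10: 1a XOR 3a = 20
byte 11: 7b XOR 4c = 37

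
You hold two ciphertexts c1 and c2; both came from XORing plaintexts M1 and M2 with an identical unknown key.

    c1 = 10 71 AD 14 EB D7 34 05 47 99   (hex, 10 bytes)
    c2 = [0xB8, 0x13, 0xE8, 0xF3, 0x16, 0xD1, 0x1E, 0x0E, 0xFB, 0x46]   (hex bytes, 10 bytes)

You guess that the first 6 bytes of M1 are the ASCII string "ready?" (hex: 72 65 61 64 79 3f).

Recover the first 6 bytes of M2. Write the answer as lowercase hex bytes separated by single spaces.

First, c1 ⊕ c2 = (M1 ⊕ K) ⊕ (M2 ⊕ K) = M1 ⊕ M2, so the key drops out. Then M2 = (M1 ⊕ M2) ⊕ M1 over the first 6 bytes.
byte 0: (10 ^ b8) ^ 72 = a8 ^ 72 = da
byte 1: (71 ^ 13) ^ 65 = 62 ^ 65 = 07
byte 2: (ad ^ e8) ^ 61 = 45 ^ 61 = 24
byte 3: (14 ^ f3) ^ 64 = e7 ^ 64 = 83
byte 4: (eb ^ 16) ^ 79 = fd ^ 79 = 84
byte 5: (d7 ^ d1) ^ 3f = 06 ^ 3f = 39

da 07 24 83 84 39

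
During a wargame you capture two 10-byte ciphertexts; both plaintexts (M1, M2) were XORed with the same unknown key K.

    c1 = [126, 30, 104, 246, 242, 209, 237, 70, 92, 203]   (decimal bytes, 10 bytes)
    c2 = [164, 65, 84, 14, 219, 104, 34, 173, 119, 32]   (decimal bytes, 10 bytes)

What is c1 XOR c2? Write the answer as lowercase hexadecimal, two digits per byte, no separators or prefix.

c1 ⊕ c2 = (M1 ⊕ K) ⊕ (M2 ⊕ K) = M1 ⊕ M2 — the shared key cancels under XOR.
7e XOR a4 = da
1e XOR 41 = 5f
68 XOR 54 = 3c
f6 XOR 0e = f8
f2 XOR db = 29
d1 XOR 68 = b9
ed XOR 22 = cf
46 XOR ad = eb
5c XOR 77 = 2b
cb XOR 20 = eb

da5f3cf829b9cfeb2beb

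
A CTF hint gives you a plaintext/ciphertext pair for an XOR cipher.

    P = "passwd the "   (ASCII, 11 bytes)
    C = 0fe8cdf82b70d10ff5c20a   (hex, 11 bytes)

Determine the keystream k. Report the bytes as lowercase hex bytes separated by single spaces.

Since C = P ⊕ k, XORing both sides with P gives k = P ⊕ C.
01110000 ^ 00001111 = 01111111
01100001 ^ 11101000 = 10001001
01110011 ^ 11001101 = 10111110
01110011 ^ 11111000 = 10001011
01110111 ^ 00101011 = 01011100
01100100 ^ 01110000 = 00010100
00100000 ^ 11010001 = 11110001
01110100 ^ 00001111 = 01111011
01101000 ^ 11110101 = 10011101
01100101 ^ 11000010 = 10100111
00100000 ^ 00001010 = 00101010

7f 89 be 8b 5c 14 f1 7b 9d a7 2a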